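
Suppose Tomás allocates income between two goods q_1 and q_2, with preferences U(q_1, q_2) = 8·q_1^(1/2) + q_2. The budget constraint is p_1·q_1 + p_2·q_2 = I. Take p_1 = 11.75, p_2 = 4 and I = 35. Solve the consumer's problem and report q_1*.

q_1* = 1.8542

Set MRS = p_1/p_2: 4·q_1^(−1/2) = p_1/p_2.
Thus q_1* = (4·p_2/p_1)² — independent of I — with the rest of income spent on q_2.
Plugging in: q_1* = (4·4/11.75)² = 1.8542.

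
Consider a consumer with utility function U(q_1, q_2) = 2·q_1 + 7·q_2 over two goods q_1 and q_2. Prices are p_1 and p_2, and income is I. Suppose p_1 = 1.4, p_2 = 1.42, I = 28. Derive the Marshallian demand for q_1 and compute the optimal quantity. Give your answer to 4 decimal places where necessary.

Numerically: q_1* = 0, q_2* = 19.7183.

q_1* = 0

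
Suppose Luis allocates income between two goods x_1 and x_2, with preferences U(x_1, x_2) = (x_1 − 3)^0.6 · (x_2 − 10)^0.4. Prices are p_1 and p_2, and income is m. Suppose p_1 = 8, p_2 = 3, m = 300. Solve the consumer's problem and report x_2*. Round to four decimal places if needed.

x_2* = 42.8

Substituting into the budget: x_1* = 3 + 0.6·(m − 3·p_1 − 10·p_2)/p_1, and x_2* = 10 + 0.4·(…)/p_2.
Discretionary income = 300 − 3·8 − 10·3 = 246; x_2* = 10 + 0.4·246/3 = 42.8.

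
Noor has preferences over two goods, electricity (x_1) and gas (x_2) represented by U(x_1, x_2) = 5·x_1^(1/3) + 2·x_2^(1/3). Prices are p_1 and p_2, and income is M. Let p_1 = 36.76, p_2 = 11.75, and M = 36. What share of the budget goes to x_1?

share on x_1 = 0.6909

MRS = MU_x_1/MU_x_2 = (5/2)·(x_2/x_1)^(2/3). Set equal to p_1/p_2.
Hence x_2/x_1 = ((2/5)·p_1/p_2)^(1/(2/3)), i.e. raised to the 1.5 power.
With the ratio pinned down, the budget gives x_1* = M/(p_1 + p_2·(x_2/x_1)) and x_2* = (x_2/x_1)·x_1*.
Numerically x_2/x_1 = 1.399898, so x_1* = 36/(36.76 + 11.75·1.399898) = 0.6766 and x_2* = 1.399898·0.6766 = 0.9471.
Expenditure on x_1: 36.76·0.6766 = 24.8711; share = 0.6909.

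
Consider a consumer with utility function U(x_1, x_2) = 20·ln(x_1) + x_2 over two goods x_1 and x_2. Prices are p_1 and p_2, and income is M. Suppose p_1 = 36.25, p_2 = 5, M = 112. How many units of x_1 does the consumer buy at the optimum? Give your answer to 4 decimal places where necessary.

MU_x_1 = 20/x_1, MU_x_2 = 1. Tangency: 20/x_1 = p_1/p_2.
So x_1*(p_1,p_2) = 20·p_2/p_1, independent of income; and x_2* = (M − 20·p_2)/p_2.
At the given prices: x_1* = 20·5/36.25 = 2.7586.

x_1* = 2.7586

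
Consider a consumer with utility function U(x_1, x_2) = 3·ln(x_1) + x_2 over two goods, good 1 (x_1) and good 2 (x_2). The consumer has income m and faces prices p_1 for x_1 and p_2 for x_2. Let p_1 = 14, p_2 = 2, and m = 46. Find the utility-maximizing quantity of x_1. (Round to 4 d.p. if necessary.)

x_1* = 0.4286

MU_x_1 = 3/x_1, MU_x_2 = 1. Tangency: 3/x_1 = p_1/p_2.
So x_1*(p_1,p_2) = 3·p_2/p_1, independent of income; and x_2* = (m − 3·p_2)/p_2.
At the given prices: x_1* = 3·2/14 = 0.4286.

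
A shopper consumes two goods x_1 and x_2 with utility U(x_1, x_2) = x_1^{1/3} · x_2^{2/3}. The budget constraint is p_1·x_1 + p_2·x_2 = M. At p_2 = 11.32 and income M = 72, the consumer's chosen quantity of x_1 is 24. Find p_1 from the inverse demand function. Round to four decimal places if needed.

MU_x_1/MU_x_2 = (1/3·x_2)/(2/3·x_1); tangency sets this equal to p_1/p_2.
So 1/3·p_2·x_2 = 2/3·p_1·x_1; combined with the budget, a share 1/3 of income goes to x_1.
Demand: x_1*(p_1,p_2,M) = 1/3·M/p_1 and x_2* = 2/3·M/p_2.
Set x_1* = 24 in the demand function and solve for p_1: p_1 = 1.

p_1 = 1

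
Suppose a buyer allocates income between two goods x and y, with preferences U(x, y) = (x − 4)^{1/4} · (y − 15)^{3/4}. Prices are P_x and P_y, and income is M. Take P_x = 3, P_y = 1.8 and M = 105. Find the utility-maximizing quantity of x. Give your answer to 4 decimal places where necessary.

x* = 9.5

MRS = (1/3)·(y−15)/(x−4). Tangency with P_x/P_y gives y−15 = 3·(P_x/P_y)·(x−4).
Substituting into the budget: x* = 4 + 0.25·(M − 4·P_x − 15·P_y)/P_x, and y* = 15 + 0.75·(…)/P_y.
Discretionary income = 105 − 4·3 − 15·1.8 = 66; x* = 4 + 0.25·66/3 = 9.5.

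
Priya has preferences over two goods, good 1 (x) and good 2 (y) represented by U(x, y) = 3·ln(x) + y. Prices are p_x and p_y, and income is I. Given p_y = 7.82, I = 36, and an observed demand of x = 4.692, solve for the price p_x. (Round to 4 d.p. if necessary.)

p_x = 5

MU_x = 3/x, MU_y = 1. Tangency: 3/x = p_x/p_y.
So x*(p_x,p_y) = 3·p_y/p_x, independent of income; and y* = (I − 3·p_y)/p_y.
Set x* = 4.692 in the demand function and solve for p_x: p_x = 5.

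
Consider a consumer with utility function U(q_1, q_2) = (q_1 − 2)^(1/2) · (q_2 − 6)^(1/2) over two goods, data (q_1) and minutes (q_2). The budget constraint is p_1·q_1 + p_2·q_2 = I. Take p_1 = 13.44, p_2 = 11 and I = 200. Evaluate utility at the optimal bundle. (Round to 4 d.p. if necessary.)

MRS = (q_2−6)/(q_1−2). Tangency with p_1/p_2 gives q_2−6 = (p_1/p_2)·(q_1−2).
After buying the subsistence bundle (2, 6), a share 0.5 of the remaining income goes to q_1: q_1* = 2 + 0.5·(I − 2p_1 − 6p_2)/p_1.
Discretionary income = 200 − 2·13.44 − 6·11 = 107.12; q_1* = 2 + 0.5·107.12/13.44 = 5.9851; q_2* = 6 + 0.5·107.12/11 = 10.8691.
Utility at the optimum: U(5.9851, 10.8691) = 4.405.

V = 4.405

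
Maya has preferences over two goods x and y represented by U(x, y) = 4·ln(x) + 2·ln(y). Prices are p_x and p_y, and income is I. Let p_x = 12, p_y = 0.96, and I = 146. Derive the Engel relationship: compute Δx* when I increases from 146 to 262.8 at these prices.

Δx* = 6.4889

MU_x/MU_y = (4·y)/(2·x); tangency sets this equal to p_x/p_y.
Rearranging, p_y·y = (1/2)·p_x·x. Substituting into the budget gives p_x·x·(1 + (1/2)) = I.
Demand: x*(p_x,p_y,I) = 2/3·I/p_x and y* = 1/3·I/p_y.
At p_x=12, p_y=0.96, I=146: x* = 2/3·146/12 = 8.1111.
At I' = 262.8: x* = 14.6. Change: 14.6 − 8.1111 = 6.4889.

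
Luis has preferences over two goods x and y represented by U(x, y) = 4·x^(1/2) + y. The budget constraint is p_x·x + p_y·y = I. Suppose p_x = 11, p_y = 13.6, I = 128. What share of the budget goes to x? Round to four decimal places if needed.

Solve: √x = 2·p_y/p_x, so x*(p_x,p_y) = (2·p_y/p_x)², and y* = (I − p_x·x*)/p_y.
Plugging in: x* = (2·13.6/11)² = 6.1144, y* = 4.4663.
Expenditure on x: 11·6.1144 = 67.2582; share = 0.5255.

share on x = 0.5255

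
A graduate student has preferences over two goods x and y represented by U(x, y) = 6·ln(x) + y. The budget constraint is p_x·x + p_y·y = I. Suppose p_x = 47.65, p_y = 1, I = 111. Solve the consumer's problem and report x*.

Set MRS = p_x/p_y: (6/x)/1 = p_x/p_y.
So x*(p_x,p_y) = 6·p_y/p_x, independent of income; and y* = (I − 6·p_y)/p_y.
At the given prices: x* = 6·1/47.65 = 0.1259.

x* = 0.1259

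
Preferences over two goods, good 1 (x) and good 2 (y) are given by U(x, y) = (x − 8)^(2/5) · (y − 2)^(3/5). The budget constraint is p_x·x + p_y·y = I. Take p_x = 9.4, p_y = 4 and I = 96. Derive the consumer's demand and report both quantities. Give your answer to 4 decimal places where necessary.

Substituting into the budget: x* = 8 + 0.4·(I − 8·p_x − 2·p_y)/p_x, and y* = 2 + 0.6·(…)/p_y.
Discretionary income = 96 − 8·9.4 − 2·4 = 12.8; x* = 8 + 0.4·12.8/9.4 = 8.5447; y* = 2 + 0.6·12.8/4 = 3.92.

x* = 8.5447, y* = 3.92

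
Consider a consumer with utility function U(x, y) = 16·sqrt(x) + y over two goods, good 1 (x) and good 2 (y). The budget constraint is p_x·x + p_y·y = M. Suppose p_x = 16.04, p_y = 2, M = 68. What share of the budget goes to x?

Set MRS = p_x/p_y: 8·x^(−1/2) = p_x/p_y.
Solve: √x = 8·p_y/p_x, so x*(p_x,p_y) = (8·p_y/p_x)², and y* = (M − p_x·x*)/p_y.
Plugging in: x* = (8·2/16.04)² = 0.995, y* = 26.02.
Expenditure on x: 16.04·0.995 = 15.9601; share = 0.2347.

share on x = 0.2347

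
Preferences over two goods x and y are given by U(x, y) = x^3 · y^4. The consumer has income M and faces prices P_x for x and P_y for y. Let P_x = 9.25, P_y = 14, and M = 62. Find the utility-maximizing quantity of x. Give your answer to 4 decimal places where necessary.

x* = 2.8726

Demand: x*(P_x,P_y,M) = 3/7·M/P_x and y* = 4/7·M/P_y.
At P_x=9.25, P_y=14, M=62: x* = 3/7·62/9.25 = 2.8726.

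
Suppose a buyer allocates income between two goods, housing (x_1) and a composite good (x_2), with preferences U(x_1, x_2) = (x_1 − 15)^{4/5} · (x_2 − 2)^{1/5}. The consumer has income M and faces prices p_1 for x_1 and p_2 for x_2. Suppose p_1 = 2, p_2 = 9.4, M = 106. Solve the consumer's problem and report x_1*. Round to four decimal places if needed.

This is Cobb-Douglas in (x_1−15, x_2−2): tangency gives 0.8·p_2·(x_2−2) = 0.2·p_1·(x_1−15).
After buying the subsistence bundle (15, 2), a share 0.8 of the remaining income goes to x_1: x_1* = 15 + 0.8·(M − 15p_1 − 2p_2)/p_1.
Discretionary income = 106 − 15·2 − 2·9.4 = 57.2; x_1* = 15 + 0.8·57.2/2 = 37.88.

x_1* = 37.88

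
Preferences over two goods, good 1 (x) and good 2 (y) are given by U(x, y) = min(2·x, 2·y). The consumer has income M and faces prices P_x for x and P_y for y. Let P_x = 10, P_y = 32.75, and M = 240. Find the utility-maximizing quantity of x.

With perfect complements, no substitution: consume in ratio x:y = 2:2.
Budget: P_x·x + P_y·x = M, so (2·P_x + 2·P_y)·x = 2·M.
Demand: x*(P_x,P_y,M) = 2·M/(2·P_x + 2·P_y), y* = 2·M/(2·P_x + 2·P_y).
Here 2·10 + 2·32.75 = 85.5, giving x* = 5.614.

x* = 5.614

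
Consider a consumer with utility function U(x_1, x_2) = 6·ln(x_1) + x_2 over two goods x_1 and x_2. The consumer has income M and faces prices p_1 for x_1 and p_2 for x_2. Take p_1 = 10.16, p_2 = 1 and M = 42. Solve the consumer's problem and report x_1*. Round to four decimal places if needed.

So x_1*(p_1,p_2) = 6·p_2/p_1, independent of income; and x_2* = (M − 6·p_2)/p_2.
At the given prices: x_1* = 6·1/10.16 = 0.5906.

x_1* = 0.5906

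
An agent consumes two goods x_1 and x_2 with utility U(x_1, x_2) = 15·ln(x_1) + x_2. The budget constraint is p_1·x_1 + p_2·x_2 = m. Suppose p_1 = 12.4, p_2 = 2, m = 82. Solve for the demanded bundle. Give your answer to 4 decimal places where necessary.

Set MRS = p_1/p_2: (15/x_1)/1 = p_1/p_2.
So x_1*(p_1,p_2) = 15·p_2/p_1, independent of income; and x_2* = (m − 15·p_2)/p_2.
At the given prices: x_1* = 15·2/12.4 = 2.4194, and x_2* = 26.

x_1* = 2.4194, x_2* = 26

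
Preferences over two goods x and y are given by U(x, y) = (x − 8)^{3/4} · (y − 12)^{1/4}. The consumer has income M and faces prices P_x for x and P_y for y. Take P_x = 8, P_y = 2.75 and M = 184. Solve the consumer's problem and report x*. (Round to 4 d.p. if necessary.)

x* = 16.1562

Let x' = x−8, y' = y−12. MRS = 3·y'/x' = P_x/P_y.
Substituting into the budget: x* = 8 + 0.75·(M − 8·P_x − 12·P_y)/P_x, and y* = 12 + 0.25·(…)/P_y.
Discretionary income = 184 − 8·8 − 12·2.75 = 87; x* = 8 + 0.75·87/8 = 16.1562.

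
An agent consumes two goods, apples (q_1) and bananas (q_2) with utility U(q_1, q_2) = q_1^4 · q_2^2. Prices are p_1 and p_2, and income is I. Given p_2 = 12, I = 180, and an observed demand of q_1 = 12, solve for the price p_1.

The MRS is 2·q_2/q_1. Set MRS = p_1/p_2.
Rearranging, p_2·q_2 = (1/2)·p_1·q_1. Substituting into the budget gives p_1·q_1·(1 + (1/2)) = I.
Demand: q_1*(p_1,p_2,I) = 2/3·I/p_1 and q_2* = 1/3·I/p_2.
Set q_1* = 12 in the demand function and solve for p_1: p_1 = 10.

p_1 = 10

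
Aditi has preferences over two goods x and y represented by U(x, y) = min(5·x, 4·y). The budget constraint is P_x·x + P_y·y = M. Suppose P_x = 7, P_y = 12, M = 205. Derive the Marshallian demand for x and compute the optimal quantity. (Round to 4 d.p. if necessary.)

x* = 9.3182

Demand: x*(P_x,P_y,M) = 4·M/(4·P_x + 5·P_y), y* = 5·M/(4·P_x + 5·P_y).
Here 4·7 + 5·12 = 88, giving x* = 9.3182.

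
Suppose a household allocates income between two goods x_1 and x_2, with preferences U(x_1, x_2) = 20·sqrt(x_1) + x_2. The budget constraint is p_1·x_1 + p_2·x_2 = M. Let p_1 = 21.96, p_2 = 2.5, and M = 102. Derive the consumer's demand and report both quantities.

Utility is quasi-linear in x_2; the FOC for x_1 is 10/√x_1 = p_1/p_2.
Thus x_1* = (10·p_2/p_1)² — independent of M — with the rest of income spent on x_2.
Plugging in: x_1* = (10·2.5/21.96)² = 1.296, x_2* = 29.4157.

x_1* = 1.296, x_2* = 29.4157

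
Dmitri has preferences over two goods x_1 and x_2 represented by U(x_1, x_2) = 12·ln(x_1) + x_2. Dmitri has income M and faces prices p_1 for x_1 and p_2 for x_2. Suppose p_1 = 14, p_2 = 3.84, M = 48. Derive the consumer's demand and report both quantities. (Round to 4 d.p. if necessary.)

So x_1*(p_1,p_2) = 12·p_2/p_1, independent of income; and x_2* = (M − 12·p_2)/p_2.
At the given prices: x_1* = 12·3.84/14 = 3.2914, and x_2* = 0.5.

x_1* = 3.2914, x_2* = 0.5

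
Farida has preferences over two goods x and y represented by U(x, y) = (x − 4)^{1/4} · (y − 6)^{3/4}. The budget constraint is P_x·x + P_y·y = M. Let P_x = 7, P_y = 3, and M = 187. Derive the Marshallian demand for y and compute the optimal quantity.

y* = 41.25

Let x' = x−4, y' = y−6. MRS = (1/3)·y'/x' = P_x/P_y.
Substituting into the budget: x* = 4 + 0.25·(M − 4·P_x − 6·P_y)/P_x, and y* = 6 + 0.75·(…)/P_y.
Discretionary income = 187 − 4·7 − 6·3 = 141; y* = 6 + 0.75·141/3 = 41.25.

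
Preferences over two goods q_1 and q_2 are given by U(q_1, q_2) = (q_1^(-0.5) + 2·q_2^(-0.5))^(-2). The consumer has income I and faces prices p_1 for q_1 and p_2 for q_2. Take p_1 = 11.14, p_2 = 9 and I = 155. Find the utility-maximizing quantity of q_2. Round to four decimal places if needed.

q_2* = 10.2734

From the CES first-order condition, (1/2)·(q_2/q_1)^(1.5) = p_1/p_2.
Solve for the ratio: q_2/q_1 = [2·p_1/p_2]^(2/3).
With the ratio pinned down, the budget gives q_1* = I/(p_1 + p_2·(q_2/q_1)) and q_2* = (q_2/q_1)·q_1*.
Numerically q_2/q_1 = 1.829989, so q_1* = 155/(11.14 + 9·1.829989) = 5.6139 and q_2* = 1.829989·5.6139 = 10.2734.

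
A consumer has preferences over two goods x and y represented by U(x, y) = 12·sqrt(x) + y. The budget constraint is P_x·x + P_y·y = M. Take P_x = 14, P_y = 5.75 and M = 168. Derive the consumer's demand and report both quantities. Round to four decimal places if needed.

x* = 6.0727, y* = 14.4317

Solve: √x = 6·P_y/P_x, so x*(P_x,P_y) = (6·P_y/P_x)², and y* = (M − P_x·x*)/P_y.
Plugging in: x* = (6·5.75/14)² = 6.0727, y* = 14.4317.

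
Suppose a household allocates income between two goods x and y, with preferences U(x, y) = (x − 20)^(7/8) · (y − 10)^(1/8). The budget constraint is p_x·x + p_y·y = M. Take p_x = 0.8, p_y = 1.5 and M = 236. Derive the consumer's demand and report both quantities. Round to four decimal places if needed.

x* = 244.2188, y* = 27.0833

After buying the subsistence bundle (20, 10), a share 0.875 of the remaining income goes to x: x* = 20 + 0.875·(M − 20p_x − 10p_y)/p_x.
Discretionary income = 236 − 20·0.8 − 10·1.5 = 205; x* = 20 + 0.875·205/0.8 = 244.2188; y* = 10 + 0.125·205/1.5 = 27.0833.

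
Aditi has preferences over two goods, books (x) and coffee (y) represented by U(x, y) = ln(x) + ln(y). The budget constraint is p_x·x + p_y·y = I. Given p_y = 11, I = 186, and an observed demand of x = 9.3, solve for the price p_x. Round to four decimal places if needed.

MU_x/MU_y = (y)/(x); tangency sets this equal to p_x/p_y.
Rearranging, p_y·y = p_x·x. Substituting into the budget gives p_x·x·(1 + 1) = I.
Demand: x*(p_x,p_y,I) = 0.5·I/p_x and y* = 0.5·I/p_y.
Set x* = 9.3 in the demand function and solve for p_x: p_x = 10.

p_x = 10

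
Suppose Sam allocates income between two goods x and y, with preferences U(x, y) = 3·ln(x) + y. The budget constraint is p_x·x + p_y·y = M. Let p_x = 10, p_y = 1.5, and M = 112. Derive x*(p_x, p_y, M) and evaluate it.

x* = 0.45

MU_x = 3/x, MU_y = 1. Tangency: 3/x = p_x/p_y.
So x*(p_x,p_y) = 3·p_y/p_x, independent of income; and y* = (M − 3·p_y)/p_y.
At the given prices: x* = 3·1.5/10 = 0.45.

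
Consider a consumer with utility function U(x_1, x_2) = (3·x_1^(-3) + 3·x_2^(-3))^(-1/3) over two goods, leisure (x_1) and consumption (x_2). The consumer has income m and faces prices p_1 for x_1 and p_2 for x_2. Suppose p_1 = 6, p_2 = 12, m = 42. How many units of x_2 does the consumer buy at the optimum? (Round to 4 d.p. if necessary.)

MU_x_1 ∝ 3·x_1^(-4), MU_x_2 ∝ 3·x_2^(-4), so MRS = (x_2/x_1)^(4) = p_1/p_2.
Hence x_2/x_1 = (p_1/p_2)^(1/(4)), i.e. raised to the 0.25 power.
Substitute x_2 = (x_2/x_1)·x_1 into the budget: x_1* = m/(p_1 + p_2·(x_2/x_1)).
Numerically x_2/x_1 = 0.840896, so x_1* = 42/(6 + 12·0.840896) = 2.6102 and x_2* = 0.840896·2.6102 = 2.1949.

x_2* = 2.1949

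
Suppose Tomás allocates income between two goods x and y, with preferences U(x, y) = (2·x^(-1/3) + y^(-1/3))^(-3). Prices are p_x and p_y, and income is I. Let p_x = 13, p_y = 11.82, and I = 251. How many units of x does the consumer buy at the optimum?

From the CES first-order condition, 2·(y/x)^(4/3) = p_x/p_y.
Solve for the ratio: y/x = [(1/2)·p_x/p_y]^(0.75).
Substitute y = (y/x)·x into the budget: x* = I/(p_x + p_y·(y/x)).
Numerically y/x = 0.63859, so x* = 251/(13 + 11.82·0.63859) = 12.2152.

x* = 12.2152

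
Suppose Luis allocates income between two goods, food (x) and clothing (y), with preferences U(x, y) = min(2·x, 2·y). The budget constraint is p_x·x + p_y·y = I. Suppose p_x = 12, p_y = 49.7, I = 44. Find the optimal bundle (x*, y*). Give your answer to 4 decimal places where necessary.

x* = 0.7131, y* = 0.7131

With perfect complements, no substitution: consume in ratio x:y = 2:2.
Budget: p_x·x + p_y·x = I, so (2·p_x + 2·p_y)·x = 2·I.
Demand: x*(p_x,p_y,I) = 2·I/(2·p_x + 2·p_y), y* = 2·I/(2·p_x + 2·p_y).
Here 2·12 + 2·49.7 = 123.4, giving x* = 0.7131 and y* = 0.7131.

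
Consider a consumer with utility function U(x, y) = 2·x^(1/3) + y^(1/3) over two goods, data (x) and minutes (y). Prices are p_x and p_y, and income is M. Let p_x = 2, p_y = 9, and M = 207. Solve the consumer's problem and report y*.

y* = 3.2857

From the CES first-order condition, 2·(y/x)^(2/3) = p_x/p_y.
Hence y/x = ((1/2)·p_x/p_y)^(1/(2/3)), i.e. raised to the 1.5 power.
With the ratio pinned down, the budget gives x* = M/(p_x + p_y·(y/x)) and y* = (y/x)·x*.
Numerically y/x = 0.037037, so x* = 207/(2 + 9·0.037037) = 88.7143 and y* = 0.037037·88.7143 = 3.2857.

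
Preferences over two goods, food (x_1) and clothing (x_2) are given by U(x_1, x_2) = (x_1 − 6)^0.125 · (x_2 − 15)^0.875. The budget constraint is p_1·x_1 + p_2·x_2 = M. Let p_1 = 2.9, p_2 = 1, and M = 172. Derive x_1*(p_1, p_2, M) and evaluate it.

x_1* = 12.0172

After buying the subsistence bundle (6, 15), a share 0.125 of the remaining income goes to x_1: x_1* = 6 + 0.125·(M − 6p_1 − 15p_2)/p_1.
Discretionary income = 172 − 6·2.9 − 15·1 = 139.6; x_1* = 6 + 0.125·139.6/2.9 = 12.0172.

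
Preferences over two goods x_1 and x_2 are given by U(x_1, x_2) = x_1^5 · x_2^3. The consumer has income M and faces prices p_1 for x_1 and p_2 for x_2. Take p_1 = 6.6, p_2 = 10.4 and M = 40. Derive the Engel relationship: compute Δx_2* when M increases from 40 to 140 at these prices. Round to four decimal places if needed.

Δx_2* = 3.6058

MU_x_1/MU_x_2 = (5·x_2)/(3·x_1); tangency sets this equal to p_1/p_2.
Rearranging, p_2·x_2 = (3/5)·p_1·x_1. Substituting into the budget gives p_1·x_1·(1 + (3/5)) = M.
Demand: x_1*(p_1,p_2,M) = 0.625·M/p_1 and x_2* = 0.375·M/p_2.
At p_1=6.6, p_2=10.4, M=40: x_2* = 0.375·40/10.4 = 1.4423.
At M' = 140: x_2* = 5.0481. Change: 5.0481 − 1.4423 = 3.6058.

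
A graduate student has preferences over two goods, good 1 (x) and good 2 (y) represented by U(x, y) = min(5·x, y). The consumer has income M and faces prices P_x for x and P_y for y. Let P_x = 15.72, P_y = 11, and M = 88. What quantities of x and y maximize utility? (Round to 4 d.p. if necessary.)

Demand: x*(P_x,P_y,M) = M/(P_x + 5·P_y), y* = 5·M/(P_x + 5·P_y).
Here 15.72 + 5·11 = 70.72, giving x* = 1.2443 and y* = 6.2217.

x* = 1.2443, y* = 6.2217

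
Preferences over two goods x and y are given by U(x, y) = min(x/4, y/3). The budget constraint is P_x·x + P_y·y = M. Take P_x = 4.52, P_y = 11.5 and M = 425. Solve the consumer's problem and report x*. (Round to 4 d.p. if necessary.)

With perfect complements, no substitution: consume in ratio x:y = 4:3.
Budget: P_x·x + P_y·(3/4)·x = M, so (4·P_x + 3·P_y)·x = 4·M.
Demand: x*(P_x,P_y,M) = 4·M/(4·P_x + 3·P_y), y* = 3·M/(4·P_x + 3·P_y).
Here 4·4.52 + 3·11.5 = 52.58, giving x* = 32.3317.

x* = 32.3317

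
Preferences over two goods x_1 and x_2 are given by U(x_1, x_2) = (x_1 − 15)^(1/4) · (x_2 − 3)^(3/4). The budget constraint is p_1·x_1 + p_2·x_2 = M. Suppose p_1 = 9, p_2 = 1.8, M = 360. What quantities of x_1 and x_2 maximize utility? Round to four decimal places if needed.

x_1* = 21.1, x_2* = 94.5

This is Cobb-Douglas in (x_1−15, x_2−3): tangency gives 0.25·p_2·(x_2−3) = 0.75·p_1·(x_1−15).
Substituting into the budget: x_1* = 15 + 0.25·(M − 15·p_1 − 3·p_2)/p_1, and x_2* = 3 + 0.75·(…)/p_2.
Discretionary income = 360 − 15·9 − 3·1.8 = 219.6; x_1* = 15 + 0.25·219.6/9 = 21.1; x_2* = 3 + 0.75·219.6/1.8 = 94.5.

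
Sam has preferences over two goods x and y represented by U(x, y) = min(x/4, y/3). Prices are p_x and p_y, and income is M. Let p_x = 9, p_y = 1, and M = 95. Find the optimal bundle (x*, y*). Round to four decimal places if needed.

x* = 9.7436, y* = 7.3077

Demand: x*(p_x,p_y,M) = 4·M/(4·p_x + 3·p_y), y* = 3·M/(4·p_x + 3·p_y).
Here 4·9 + 3·1 = 39, giving x* = 9.7436 and y* = 7.3077.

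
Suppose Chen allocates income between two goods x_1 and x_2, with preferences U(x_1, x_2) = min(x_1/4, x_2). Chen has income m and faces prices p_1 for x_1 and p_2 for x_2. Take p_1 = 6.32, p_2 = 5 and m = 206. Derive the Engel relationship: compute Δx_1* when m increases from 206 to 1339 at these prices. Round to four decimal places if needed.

Δx_1* = 149.6697

Leontief preferences: the optimum is at the kink where x_1/4 = x_2/1, i.e. x_2 = (1/4)·x_1.
Budget: p_1·x_1 + p_2·(1/4)·x_1 = m, so (4·p_1 + p_2)·x_1 = 4·m.
Demand: x_1*(p_1,p_2,m) = 4·m/(4·p_1 + p_2), x_2* = m/(4·p_1 + p_2).
Here 4·6.32 + 5 = 30.28, giving x_1* = 27.2127.
At m' = 1339: x_1* = 176.8824. Change: 176.8824 − 27.2127 = 149.6697.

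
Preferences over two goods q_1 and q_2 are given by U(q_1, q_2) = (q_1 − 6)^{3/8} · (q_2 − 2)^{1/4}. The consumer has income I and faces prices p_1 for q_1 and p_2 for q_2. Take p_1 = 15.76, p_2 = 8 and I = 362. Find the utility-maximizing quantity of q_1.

After buying the subsistence bundle (6, 2), a share 0.6 of the remaining income goes to q_1: q_1* = 6 + 0.6·(I − 6p_1 − 2p_2)/p_1.
Discretionary income = 362 − 6·15.76 − 2·8 = 251.44; q_1* = 6 + 0.6·251.44/15.76 = 15.5726.

q_1* = 15.5726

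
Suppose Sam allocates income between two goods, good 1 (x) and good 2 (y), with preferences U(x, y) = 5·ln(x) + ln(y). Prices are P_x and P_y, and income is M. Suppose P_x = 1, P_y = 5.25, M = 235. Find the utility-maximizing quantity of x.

x* = 195.8333

Tangency: MRS = 5·y/x = P_x/P_y.
So 5·P_y·y = P_x·x; combined with the budget, a share 5/6 of income goes to x.
Demand: x*(P_x,P_y,M) = 5/6·M/P_x and y* = 1/6·M/P_y.
At P_x=1, P_y=5.25, M=235: x* = 5/6·235/1 = 195.8333.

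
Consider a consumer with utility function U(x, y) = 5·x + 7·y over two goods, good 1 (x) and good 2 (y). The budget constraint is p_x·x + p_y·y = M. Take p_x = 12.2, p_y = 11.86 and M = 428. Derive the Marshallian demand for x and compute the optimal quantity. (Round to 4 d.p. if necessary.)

x* = 0

Linear utility — the consumer picks whichever good has higher MU/price: 5/12.2 = 0.4098 vs 7/11.86 = 0.5902.
y gives more utility per dollar, so spend all income on y: y* = M/p_y, x* = 0.
Numerically: x* = 0, y* = 36.0877.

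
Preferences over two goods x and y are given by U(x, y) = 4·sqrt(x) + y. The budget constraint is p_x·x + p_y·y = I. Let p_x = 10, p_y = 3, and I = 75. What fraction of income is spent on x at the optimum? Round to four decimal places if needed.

Solve: √x = 2·p_y/p_x, so x*(p_x,p_y) = (2·p_y/p_x)², and y* = (I − p_x·x*)/p_y.
Plugging in: x* = (2·3/10)² = 0.36, y* = 23.8.
Expenditure on x: 10·0.36 = 3.6; share = 0.048.

share on x = 0.048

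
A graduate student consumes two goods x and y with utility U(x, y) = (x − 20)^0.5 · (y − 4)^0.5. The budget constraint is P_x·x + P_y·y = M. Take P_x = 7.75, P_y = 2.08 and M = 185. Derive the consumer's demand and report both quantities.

This is Cobb-Douglas in (x−20, y−4): tangency gives 0.5·P_y·(y−4) = 0.5·P_x·(x−20).
Substituting into the budget: x* = 20 + 0.5·(M − 20·P_x − 4·P_y)/P_x, and y* = 4 + 0.5·(…)/P_y.
Discretionary income = 185 − 20·7.75 − 4·2.08 = 21.68; x* = 20 + 0.5·21.68/7.75 = 21.3987; y* = 4 + 0.5·21.68/2.08 = 9.2115.

x* = 21.3987, y* = 9.2115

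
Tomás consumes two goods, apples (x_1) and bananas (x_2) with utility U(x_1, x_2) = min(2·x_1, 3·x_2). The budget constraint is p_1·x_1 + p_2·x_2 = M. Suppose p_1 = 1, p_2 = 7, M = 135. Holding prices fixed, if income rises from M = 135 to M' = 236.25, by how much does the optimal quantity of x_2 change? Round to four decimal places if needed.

Leontief preferences: the optimum is at the kink where x_1/3 = x_2/2, i.e. x_2 = (2/3)·x_1.
Budget: p_1·x_1 + p_2·(2/3)·x_1 = M, so (3·p_1 + 2·p_2)·x_1 = 3·M.
Demand: x_1*(p_1,p_2,M) = 3·M/(3·p_1 + 2·p_2), x_2* = 2·M/(3·p_1 + 2·p_2).
Here 3·1 + 2·7 = 17, giving x_2* = 15.8824.
At M' = 236.25: x_2* = 27.7941. Change: 27.7941 − 15.8824 = 11.9118.

Δx_2* = 11.9118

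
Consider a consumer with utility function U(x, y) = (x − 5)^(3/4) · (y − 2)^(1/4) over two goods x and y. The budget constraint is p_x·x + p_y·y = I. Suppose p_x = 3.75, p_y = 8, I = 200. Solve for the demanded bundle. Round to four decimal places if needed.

MRS = 3·(y−2)/(x−5). Tangency with p_x/p_y gives y−2 = (1/3)·(p_x/p_y)·(x−5).
After buying the subsistence bundle (5, 2), a share 0.75 of the remaining income goes to x: x* = 5 + 0.75·(I − 5p_x − 2p_y)/p_x.
Discretionary income = 200 − 5·3.75 − 2·8 = 165.25; x* = 5 + 0.75·165.25/3.75 = 38.05; y* = 2 + 0.25·165.25/8 = 7.1641.

x* = 38.05, y* = 7.1641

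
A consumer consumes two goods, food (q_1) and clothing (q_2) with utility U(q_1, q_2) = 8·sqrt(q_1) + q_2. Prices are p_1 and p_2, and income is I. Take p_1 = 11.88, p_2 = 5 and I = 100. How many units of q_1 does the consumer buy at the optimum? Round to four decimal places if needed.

q_1* = 2.8342

MU_q_1 = 4/√q_1, MU_q_2 = 1. Tangency: 4/√q_1 = p_1/p_2.
Thus q_1* = (4·p_2/p_1)² — independent of I — with the rest of income spent on q_2.
Plugging in: q_1* = (4·5/11.88)² = 2.8342.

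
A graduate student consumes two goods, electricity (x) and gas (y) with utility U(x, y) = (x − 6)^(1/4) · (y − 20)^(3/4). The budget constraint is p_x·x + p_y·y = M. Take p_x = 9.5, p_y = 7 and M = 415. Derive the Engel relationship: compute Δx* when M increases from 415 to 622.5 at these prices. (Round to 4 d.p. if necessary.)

Let x' = x−6, y' = y−20. MRS = (1/3)·y'/x' = p_x/p_y.
Substituting into the budget: x* = 6 + 0.25·(M − 6·p_x − 20·p_y)/p_x, and y* = 20 + 0.75·(…)/p_y.
Discretionary income = 415 − 6·9.5 − 20·7 = 218; x* = 6 + 0.25·218/9.5 = 11.7368.
At M' = 622.5: x* = 17.1974. Change: 17.1974 − 11.7368 = 5.4605.

Δx* = 5.4605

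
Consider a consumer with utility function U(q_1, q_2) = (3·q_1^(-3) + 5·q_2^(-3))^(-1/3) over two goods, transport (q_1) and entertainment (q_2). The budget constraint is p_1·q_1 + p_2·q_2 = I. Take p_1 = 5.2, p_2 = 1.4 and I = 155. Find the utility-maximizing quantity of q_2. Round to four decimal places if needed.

q_2* = 33.0023

With the ratio pinned down, the budget gives q_1* = I/(p_1 + p_2·(q_2/q_1)) and q_2* = (q_2/q_1)·q_1*.
Numerically q_2/q_1 = 1.577361, so q_1* = 155/(5.2 + 1.4·1.577361) = 20.9225 and q_2* = 1.577361·20.9225 = 33.0023.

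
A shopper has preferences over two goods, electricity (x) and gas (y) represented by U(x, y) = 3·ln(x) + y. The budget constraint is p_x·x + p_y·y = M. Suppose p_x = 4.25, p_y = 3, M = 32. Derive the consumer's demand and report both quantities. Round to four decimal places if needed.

x* = 2.1176, y* = 7.6667

MU_x = 3/x, MU_y = 1. Tangency: 3/x = p_x/p_y.
So x*(p_x,p_y) = 3·p_y/p_x, independent of income; and y* = (M − 3·p_y)/p_y.
At the given prices: x* = 3·3/4.25 = 2.1176, and y* = 7.6667.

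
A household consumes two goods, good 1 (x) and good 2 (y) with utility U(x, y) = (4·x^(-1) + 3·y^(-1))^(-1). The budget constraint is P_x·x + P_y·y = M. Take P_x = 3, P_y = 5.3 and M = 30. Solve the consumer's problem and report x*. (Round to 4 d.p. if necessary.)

x* = 4.6488

MU_x ∝ 4·x^(-2), MU_y ∝ 3·y^(-2), so MRS = (4/3)·(y/x)^(2) = P_x/P_y.
Hence y/x = ((3/4)·P_x/P_y)^(1/(2)), i.e. raised to the 0.5 power.
Substitute y = (y/x)·x into the budget: x* = M/(P_x + P_y·(y/x)).
Numerically y/x = 0.651558, so x* = 30/(3 + 5.3·0.651558) = 4.6488.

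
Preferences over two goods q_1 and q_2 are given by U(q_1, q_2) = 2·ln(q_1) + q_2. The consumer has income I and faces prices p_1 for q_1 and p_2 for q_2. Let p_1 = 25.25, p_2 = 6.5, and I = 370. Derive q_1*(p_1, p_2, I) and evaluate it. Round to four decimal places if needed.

So q_1*(p_1,p_2) = 2·p_2/p_1, independent of income; and q_2* = (I − 2·p_2)/p_2.
At the given prices: q_1* = 2·6.5/25.25 = 0.5149.

q_1* = 0.5149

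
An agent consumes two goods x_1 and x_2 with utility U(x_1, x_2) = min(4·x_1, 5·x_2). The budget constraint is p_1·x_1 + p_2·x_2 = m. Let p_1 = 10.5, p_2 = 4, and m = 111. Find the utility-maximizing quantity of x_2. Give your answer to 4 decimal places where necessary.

x_2* = 6.4818

Leontief preferences: the optimum is at the kink where x_1/5 = x_2/4, i.e. x_2 = (4/5)·x_1.
Budget: p_1·x_1 + p_2·(4/5)·x_1 = m, so (5·p_1 + 4·p_2)·x_1 = 5·m.
Demand: x_1*(p_1,p_2,m) = 5·m/(5·p_1 + 4·p_2), x_2* = 4·m/(5·p_1 + 4·p_2).
Here 5·10.5 + 4·4 = 68.5, giving x_2* = 6.4818.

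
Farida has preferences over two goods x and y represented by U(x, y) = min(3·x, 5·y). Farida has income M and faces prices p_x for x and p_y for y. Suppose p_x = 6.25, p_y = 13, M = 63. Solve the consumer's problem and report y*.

y* = 2.6904

Here 5·6.25 + 3·13 = 70.25, giving y* = 2.6904.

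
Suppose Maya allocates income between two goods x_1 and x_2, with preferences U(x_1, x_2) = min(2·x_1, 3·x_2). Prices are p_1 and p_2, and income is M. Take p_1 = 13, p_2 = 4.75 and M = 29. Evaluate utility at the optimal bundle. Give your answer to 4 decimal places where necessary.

Leontief preferences: the optimum is at the kink where x_1/3 = x_2/2, i.e. x_2 = (2/3)·x_1.
Budget: p_1·x_1 + p_2·(2/3)·x_1 = M, so (3·p_1 + 2·p_2)·x_1 = 3·M.
Demand: x_1*(p_1,p_2,M) = 3·M/(3·p_1 + 2·p_2), x_2* = 2·M/(3·p_1 + 2·p_2).
Here 3·13 + 2·4.75 = 48.5, giving x_1* = 1.7938 and x_2* = 1.1959.
Utility at the optimum: U(1.7938, 1.1959) = 3.5876.

V = 3.5876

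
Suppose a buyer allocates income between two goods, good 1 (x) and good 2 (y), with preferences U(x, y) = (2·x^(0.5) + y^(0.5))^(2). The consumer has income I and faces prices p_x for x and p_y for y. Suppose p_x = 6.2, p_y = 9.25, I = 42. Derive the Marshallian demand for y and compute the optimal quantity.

y* = 0.6517

MU_x ∝ 2·x^(-0.5), MU_y ∝ y^(-0.5), so MRS = 2·(y/x)^(0.5) = p_x/p_y.
Hence y/x = ((1/2)·p_x/p_y)^(1/(0.5)), i.e. raised to the 2 power.
With the ratio pinned down, the budget gives x* = I/(p_x + p_y·(y/x)) and y* = (y/x)·x*.
Numerically y/x = 0.112316, so x* = 42/(6.2 + 9.25·0.112316) = 5.802 and y* = 0.112316·5.802 = 0.6517.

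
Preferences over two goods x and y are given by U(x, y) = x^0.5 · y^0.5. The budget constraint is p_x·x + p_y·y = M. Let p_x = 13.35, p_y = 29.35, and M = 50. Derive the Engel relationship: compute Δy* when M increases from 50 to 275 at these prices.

Δy* = 3.833

MU_x/MU_y = (0.5·y)/(0.5·x); tangency sets this equal to p_x/p_y.
So 0.5·p_y·y = 0.5·p_x·x; combined with the budget, a share 0.5 of income goes to x.
Demand: x*(p_x,p_y,M) = 0.5·M/p_x and y* = 0.5·M/p_y.
At p_x=13.35, p_y=29.35, M=50: y* = 0.5·50/29.35 = 0.8518.
At M' = 275: y* = 4.6848. Change: 4.6848 − 0.8518 = 3.833.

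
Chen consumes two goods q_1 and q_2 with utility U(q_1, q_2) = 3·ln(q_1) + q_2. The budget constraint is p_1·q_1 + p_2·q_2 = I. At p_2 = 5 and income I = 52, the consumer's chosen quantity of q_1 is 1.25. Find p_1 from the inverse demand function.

Set MRS = p_1/p_2: (3/q_1)/1 = p_1/p_2.
So q_1*(p_1,p_2) = 3·p_2/p_1, independent of income; and q_2* = (I − 3·p_2)/p_2.
Set q_1* = 1.25 in the demand function and solve for p_1: p_1 = 12.

p_1 = 12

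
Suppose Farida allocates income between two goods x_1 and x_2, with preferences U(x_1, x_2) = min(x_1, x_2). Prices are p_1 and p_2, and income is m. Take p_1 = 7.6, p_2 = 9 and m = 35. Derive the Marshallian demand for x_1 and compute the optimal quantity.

Demand: x_1*(p_1,p_2,m) = m/(p_1 + p_2), x_2* = m/(p_1 + p_2).
Here 7.6 + 9 = 16.6, giving x_1* = 2.1084.

x_1* = 2.1084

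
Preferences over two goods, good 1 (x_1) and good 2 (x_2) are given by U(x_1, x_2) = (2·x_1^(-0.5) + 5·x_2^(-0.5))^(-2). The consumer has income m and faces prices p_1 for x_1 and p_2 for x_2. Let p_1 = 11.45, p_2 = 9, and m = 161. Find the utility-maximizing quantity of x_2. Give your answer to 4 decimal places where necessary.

From the CES first-order condition, (2/5)·(x_2/x_1)^(1.5) = p_1/p_2.
Hence x_2/x_1 = ((5/2)·p_1/p_2)^(1/(1.5)), i.e. raised to the 2/3 power.
With the ratio pinned down, the budget gives x_1* = m/(p_1 + p_2·(x_2/x_1)) and x_2* = (x_2/x_1)·x_1*.
Numerically x_2/x_1 = 2.162728, so x_1* = 161/(11.45 + 9·2.162728) = 5.2079 and x_2* = 2.162728·5.2079 = 11.2633.

x_2* = 11.2633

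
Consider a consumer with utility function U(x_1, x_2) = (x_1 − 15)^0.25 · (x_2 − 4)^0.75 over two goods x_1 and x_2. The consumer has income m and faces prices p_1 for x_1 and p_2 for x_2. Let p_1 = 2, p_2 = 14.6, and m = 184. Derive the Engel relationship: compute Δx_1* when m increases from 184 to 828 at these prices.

Δx_1* = 80.5

Discretionary income = 184 − 15·2 − 4·14.6 = 95.6; x_1* = 15 + 0.25·95.6/2 = 26.95.
At m' = 828: x_1* = 107.45. Change: 107.45 − 26.95 = 80.5.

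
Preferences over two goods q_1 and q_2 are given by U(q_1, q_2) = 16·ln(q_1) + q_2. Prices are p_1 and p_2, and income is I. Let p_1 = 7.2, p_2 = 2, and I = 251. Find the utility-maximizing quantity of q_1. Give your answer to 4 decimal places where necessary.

MU_q_1 = 16/q_1, MU_q_2 = 1. Tangency: 16/q_1 = p_1/p_2.
So q_1*(p_1,p_2) = 16·p_2/p_1, independent of income; and q_2* = (I − 16·p_2)/p_2.
At the given prices: q_1* = 16·2/7.2 = 4.4444.

q_1* = 4.4444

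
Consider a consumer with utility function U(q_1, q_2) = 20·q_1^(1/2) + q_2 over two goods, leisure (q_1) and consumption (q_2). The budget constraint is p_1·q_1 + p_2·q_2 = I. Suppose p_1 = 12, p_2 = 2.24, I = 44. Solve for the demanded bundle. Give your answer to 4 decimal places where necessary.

Thus q_1* = (10·p_2/p_1)² — independent of I — with the rest of income spent on q_2.
Plugging in: q_1* = (10·2.24/12)² = 3.4844, q_2* = 0.9762.

q_1* = 3.4844, q_2* = 0.9762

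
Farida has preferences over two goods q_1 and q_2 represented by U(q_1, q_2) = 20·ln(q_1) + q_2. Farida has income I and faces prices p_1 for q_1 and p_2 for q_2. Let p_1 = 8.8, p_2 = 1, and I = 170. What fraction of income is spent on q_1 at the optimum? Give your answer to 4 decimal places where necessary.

share on q_1 = 0.1176

MU_q_1 = 20/q_1, MU_q_2 = 1. Tangency: 20/q_1 = p_1/p_2.
So q_1*(p_1,p_2) = 20·p_2/p_1, independent of income; and q_2* = (I − 20·p_2)/p_2.
At the given prices: q_1* = 20·1/8.8 = 2.2727, and q_2* = 150.
Expenditure on q_1: 8.8·2.2727 = 20; share = 0.1176.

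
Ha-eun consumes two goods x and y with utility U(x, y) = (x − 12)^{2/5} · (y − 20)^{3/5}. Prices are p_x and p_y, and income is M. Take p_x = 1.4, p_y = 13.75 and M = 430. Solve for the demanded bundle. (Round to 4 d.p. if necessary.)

MRS = (2/3)·(y−20)/(x−12). Tangency with p_x/p_y gives y−20 = (3/2)·(p_x/p_y)·(x−12).
Substituting into the budget: x* = 12 + 0.4·(M − 12·p_x − 20·p_y)/p_x, and y* = 20 + 0.6·(…)/p_y.
Discretionary income = 430 − 12·1.4 − 20·13.75 = 138.2; x* = 12 + 0.4·138.2/1.4 = 51.4857; y* = 20 + 0.6·138.2/13.75 = 26.0305.

x* = 51.4857, y* = 26.0305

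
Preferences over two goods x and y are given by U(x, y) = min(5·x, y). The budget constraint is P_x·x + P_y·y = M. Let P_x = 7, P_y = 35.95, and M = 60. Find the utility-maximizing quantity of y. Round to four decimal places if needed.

Leontief preferences: the optimum is at the kink where x/1 = y/5, i.e. y = 5·x.
Budget: P_x·x + P_y·5·x = M, so (P_x + 5·P_y)·x = M.
Demand: x*(P_x,P_y,M) = M/(P_x + 5·P_y), y* = 5·M/(P_x + 5·P_y).
Here 7 + 5·35.95 = 186.75, giving y* = 1.6064.

y* = 1.6064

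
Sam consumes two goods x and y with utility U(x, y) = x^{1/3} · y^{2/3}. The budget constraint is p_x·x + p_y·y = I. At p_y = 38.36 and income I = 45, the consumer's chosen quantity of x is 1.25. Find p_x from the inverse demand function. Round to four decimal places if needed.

Tangency: MRS = (1/2)·y/x = p_x/p_y.
So 1/3·p_y·y = 2/3·p_x·x; combined with the budget, a share 1/3 of income goes to x.
Demand: x*(p_x,p_y,I) = 1/3·I/p_x and y* = 2/3·I/p_y.
Set x* = 1.25 in the demand function and solve for p_x: p_x = 12.

p_x = 12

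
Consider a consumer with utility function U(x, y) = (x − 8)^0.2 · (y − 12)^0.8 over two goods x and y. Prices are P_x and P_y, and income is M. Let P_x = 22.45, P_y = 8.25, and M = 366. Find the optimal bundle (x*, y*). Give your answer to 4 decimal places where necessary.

x* = 8.7786, y* = 20.4752

This is Cobb-Douglas in (x−8, y−12): tangency gives 0.2·P_y·(y−12) = 0.8·P_x·(x−8).
Substituting into the budget: x* = 8 + 0.2·(M − 8·P_x − 12·P_y)/P_x, and y* = 12 + 0.8·(…)/P_y.
Discretionary income = 366 − 8·22.45 − 12·8.25 = 87.4; x* = 8 + 0.2·87.4/22.45 = 8.7786; y* = 12 + 0.8·87.4/8.25 = 20.4752.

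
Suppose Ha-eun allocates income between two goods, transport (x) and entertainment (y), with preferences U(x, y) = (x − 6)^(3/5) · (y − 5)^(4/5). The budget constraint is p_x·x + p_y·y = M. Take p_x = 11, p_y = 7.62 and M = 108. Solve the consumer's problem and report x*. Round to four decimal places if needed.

This is Cobb-Douglas in (x−6, y−5): tangency gives 0.6·p_y·(y−5) = 0.8·p_x·(x−6).
After buying the subsistence bundle (6, 5), a share 3/7 of the remaining income goes to x: x* = 6 + 3/7·(M − 6p_x − 5p_y)/p_x.
Discretionary income = 108 − 6·11 − 5·7.62 = 3.9; x* = 6 + 3/7·3.9/11 = 6.1519.

x* = 6.1519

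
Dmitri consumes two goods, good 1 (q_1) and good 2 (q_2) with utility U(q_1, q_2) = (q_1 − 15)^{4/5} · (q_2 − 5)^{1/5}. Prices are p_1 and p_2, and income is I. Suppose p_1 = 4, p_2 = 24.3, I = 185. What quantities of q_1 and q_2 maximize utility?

q_1* = 15.7, q_2* = 5.0288

Let q_1' = q_1−15, q_2' = q_2−5. MRS = 4·q_2'/q_1' = p_1/p_2.
Substituting into the budget: q_1* = 15 + 0.8·(I − 15·p_1 − 5·p_2)/p_1, and q_2* = 5 + 0.2·(…)/p_2.
Discretionary income = 185 − 15·4 − 5·24.3 = 3.5; q_1* = 15 + 0.8·3.5/4 = 15.7; q_2* = 5 + 0.2·3.5/24.3 = 5.0288.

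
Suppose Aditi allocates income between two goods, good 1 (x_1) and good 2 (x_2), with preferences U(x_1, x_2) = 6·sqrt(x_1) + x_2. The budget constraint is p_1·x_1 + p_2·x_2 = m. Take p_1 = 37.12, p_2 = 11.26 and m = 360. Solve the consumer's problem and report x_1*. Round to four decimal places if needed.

x_1* = 0.8281

Utility is quasi-linear in x_2; the FOC for x_1 is 3/√x_1 = p_1/p_2.
Solve: √x_1 = 3·p_2/p_1, so x_1*(p_1,p_2) = (3·p_2/p_1)², and x_2* = (m − p_1·x_1*)/p_2.
Plugging in: x_1* = (3·11.26/37.12)² = 0.8281.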